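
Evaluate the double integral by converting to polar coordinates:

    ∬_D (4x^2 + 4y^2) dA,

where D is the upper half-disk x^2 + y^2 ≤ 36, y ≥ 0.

The region D is 0 ≤ r ≤ 6, 0 ≤ θ ≤ π in polar coordinates, where x = r cos(θ), y = r sin(θ), and dA = r dr dθ.

Under the substitution, the integrand becomes 4r^2, so

    ∬_D (4x^2 + 4y^2) dA = ∫_{0}^{π} ∫_{0}^{6} (4r^2) · r dr dθ.

Inner integral (in r): ∫_{0}^{6} (4r^2) · r dr = 1296.

Outer integral (in θ): ∫_{0}^{π} (1296) dθ = 1296π.

Therefore ∬_D (4x^2 + 4y^2) dA = 1296π.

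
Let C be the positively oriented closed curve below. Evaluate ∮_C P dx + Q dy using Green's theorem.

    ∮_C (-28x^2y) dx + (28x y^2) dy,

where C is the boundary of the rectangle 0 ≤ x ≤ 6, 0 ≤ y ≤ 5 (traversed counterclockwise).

Green's theorem converts the closed line integral into a double integral over the enclosed region D:

    ∮_C P dx + Q dy = ∬_D (∂Q/∂x - ∂P/∂y) dA.

Here P = -28x^2y, Q = 28x y^2, so

    ∂Q/∂x = 28y^2,    ∂P/∂y = -28x^2,
    ∂Q/∂x - ∂P/∂y = 28x^2 + 28y^2.

D is the region 0 ≤ x ≤ 6, 0 ≤ y ≤ 5. Evaluating the double integral:

    ∬_D (28x^2 + 28y^2) dA = ∫_0^{6} ∫_0^{5} (28x^2 + 28y^2) dy dx.

Inner (y from 0 to 5): 140x^2 + 3500/3.
Outer (x from 0 to 6): 17080.

Therefore ∮_C P dx + Q dy = 17080.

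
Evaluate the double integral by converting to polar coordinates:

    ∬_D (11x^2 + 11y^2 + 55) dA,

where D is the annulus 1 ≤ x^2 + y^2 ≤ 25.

The region D is 1 ≤ r ≤ 5, 0 ≤ θ ≤ 2π in polar coordinates, where x = r cos(θ), y = r sin(θ), and dA = r dr dθ.

Under the substitution, the integrand becomes 11r^2 + 55, so

    ∬_D (11x^2 + 11y^2 + 55) dA = ∫_{0}^{2π} ∫_{1}^{5} (11r^2 + 55) · r dr dθ.

Inner integral (in r): ∫_{1}^{5} (11r^2 + 55) · r dr = 2376.

Outer integral (in θ): ∫_{0}^{2π} (2376) dθ = 4752π.

Therefore ∬_D (11x^2 + 11y^2 + 55) dA = 4752π.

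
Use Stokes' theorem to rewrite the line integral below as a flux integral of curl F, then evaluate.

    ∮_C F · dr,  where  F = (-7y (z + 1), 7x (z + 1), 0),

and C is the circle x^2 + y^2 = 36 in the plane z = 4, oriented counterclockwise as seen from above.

Let S be the flat disk x^2 + y^2 ≤ 36 in the plane z = 4, with upward unit normal n̂ = ẑ. By Stokes' theorem,

    ∮_C F · dr = ∬_S (∇ × F) · n̂ dS = ∬_D (curl F)_z dA,

where D is the disk x^2 + y^2 ≤ 36.

Compute the curl of F = (-7y (z + 1), 7x (z + 1), 0):
    (∇ × F)_x = ∂F_z/∂y - ∂F_y/∂z = -7x,
    (∇ × F)_y = ∂F_x/∂z - ∂F_z/∂x = -7y,
    (∇ × F)_z = ∂F_y/∂x - ∂F_x/∂y = 14z + 14.

On z = 4, (curl F)_z = 70.

Convert to polar (x = r cos θ, y = r sin θ, dA = r dr dθ); the integrand becomes 70, so

    ∬_D (curl F)_z dA = ∫_0^{2π} ∫_0^{6} (70) · r dr dθ.

Inner (r from 0 to 6): 1260.
Outer (θ from 0 to 2π): 2520π.

Therefore ∮_C F · dr = 2520π.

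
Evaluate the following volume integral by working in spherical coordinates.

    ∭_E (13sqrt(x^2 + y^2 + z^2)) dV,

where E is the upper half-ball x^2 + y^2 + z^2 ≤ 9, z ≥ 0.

In spherical coordinates, x = ρ sin(φ) cos(θ), y = ρ sin(φ) sin(θ), z = ρ cos(φ), and dV = ρ^2 sin(φ) dρ dφ dθ.

The integrand becomes 13ρ, so

    ∭_E (13sqrt(x^2 + y^2 + z^2)) dV = ∫_{0}^{2π} ∫_{0}^{π/2} ∫_{0}^{3} (13ρ) · ρ^2 sin(φ) dρ dφ dθ.

Inner (ρ): 1053sin(φ)/4.
Middle (φ): 1053/4.
Outer (θ): 1053π/2.

Therefore the triple integral equals 1053π/2.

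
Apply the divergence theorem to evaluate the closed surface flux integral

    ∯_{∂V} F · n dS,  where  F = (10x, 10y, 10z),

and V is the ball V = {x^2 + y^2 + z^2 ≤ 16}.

By the divergence theorem,

    ∯_{∂V} F · n dS = ∭_V (∇ · F) dV.

Compute the divergence:
    ∇ · F = ∂F_x/∂x + ∂F_y/∂y + ∂F_z/∂z = 10 + 10 + 10 = 30.

In spherical coordinates, x = ρ sin(φ) cos(θ), y = ρ sin(φ) sin(θ), z = ρ cos(φ), dV = ρ^2 sin(φ) dρ dφ dθ, with 0 ≤ ρ ≤ 4, 0 ≤ φ ≤ π, 0 ≤ θ ≤ 2π.

The integrand, after substitution and multiplying by the volume element, becomes (30) · ρ^2 sin(φ), so

    ∭_V (∇·F) dV = ∫_0^{2π} ∫_0^{π} ∫_0^{4} (30) · ρ^2 sin(φ) dρ dφ dθ.

Inner (ρ from 0 to 4): 640sin(φ).
Middle (φ from 0 to π): 1280.
Outer (θ from 0 to 2π): 2560π.

Therefore ∯_{∂V} F · n dS = 2560π.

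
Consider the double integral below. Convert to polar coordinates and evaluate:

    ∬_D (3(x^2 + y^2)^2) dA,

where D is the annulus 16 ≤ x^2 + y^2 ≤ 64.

The region D is 4 ≤ r ≤ 8, 0 ≤ θ ≤ 2π in polar coordinates, where x = r cos(θ), y = r sin(θ), and dA = r dr dθ.

Under the substitution, the integrand becomes 3r^4, so

    ∬_D (3(x^2 + y^2)^2) dA = ∫_{0}^{2π} ∫_{4}^{8} (3r^4) · r dr dθ.

Inner integral (in r): ∫_{4}^{8} (3r^4) · r dr = 129024.

Outer integral (in θ): ∫_{0}^{2π} (129024) dθ = 258048π.

Therefore ∬_D (3(x^2 + y^2)^2) dA = 258048π.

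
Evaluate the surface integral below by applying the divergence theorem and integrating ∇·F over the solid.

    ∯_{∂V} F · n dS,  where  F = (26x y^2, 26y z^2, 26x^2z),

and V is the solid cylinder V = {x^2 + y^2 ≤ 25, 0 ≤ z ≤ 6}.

By the divergence theorem,

    ∯_{∂V} F · n dS = ∭_V (∇ · F) dV.

Compute the divergence:
    ∇ · F = ∂F_x/∂x + ∂F_y/∂y + ∂F_z/∂z = 26y^2 + 26z^2 + 26x^2 = 26x^2 + 26y^2 + 26z^2.

In cylindrical coordinates, x = r cos(θ), y = r sin(θ), z = z, dV = r dr dθ dz, with 0 ≤ r ≤ 5, 0 ≤ θ ≤ 2π, 0 ≤ z ≤ 6.

The integrand, after substitution and multiplying by the volume element, becomes (26r^2 + 26z^2) · r, so

    ∭_V (∇·F) dV = ∫_0^{2π} ∫_0^{5} ∫_0^{6} (26r^2 + 26z^2) · r dz dr dθ.

Inner (z from 0 to 6): 156r (r^2 + 12).
Middle (r from 0 to 5): 47775.
Outer (θ from 0 to 2π): 95550π.

Therefore ∯_{∂V} F · n dS = 95550π.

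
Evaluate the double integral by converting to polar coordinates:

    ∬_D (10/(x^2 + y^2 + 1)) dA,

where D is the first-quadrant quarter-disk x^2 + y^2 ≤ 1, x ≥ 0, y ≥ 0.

The region D is 0 ≤ r ≤ 1, 0 ≤ θ ≤ π/2 in polar coordinates, where x = r cos(θ), y = r sin(θ), and dA = r dr dθ.

Under the substitution, the integrand becomes 10/(r^2 + 1), so

    ∬_D (10/(x^2 + y^2 + 1)) dA = ∫_{0}^{π/2} ∫_{0}^{1} (10/(r^2 + 1)) · r dr dθ.

Inner integral (in r): ∫_{0}^{1} (10/(r^2 + 1)) · r dr = log(32).

Outer integral (in θ): ∫_{0}^{π/2} (log(32)) dθ = log(32^(π/2)).

Therefore ∬_D (10/(x^2 + y^2 + 1)) dA = log(32^(π/2)).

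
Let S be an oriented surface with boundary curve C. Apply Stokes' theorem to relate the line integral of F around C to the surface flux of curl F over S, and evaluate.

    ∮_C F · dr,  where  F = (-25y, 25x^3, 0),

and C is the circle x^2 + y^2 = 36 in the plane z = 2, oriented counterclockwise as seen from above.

Let S be the flat disk x^2 + y^2 ≤ 36 in the plane z = 2, with upward unit normal n̂ = ẑ. By Stokes' theorem,

    ∮_C F · dr = ∬_S (∇ × F) · n̂ dS = ∬_D (curl F)_z dA,

where D is the disk x^2 + y^2 ≤ 36.

Compute the curl of F = (-25y, 25x^3, 0):
    (∇ × F)_x = ∂F_z/∂y - ∂F_y/∂z = 0,
    (∇ × F)_y = ∂F_x/∂z - ∂F_z/∂x = 0,
    (∇ × F)_z = ∂F_y/∂x - ∂F_x/∂y = 75x^2 + 25.

On z = 2, (curl F)_z = 75x^2 + 25.

Convert to polar (x = r cos θ, y = r sin θ, dA = r dr dθ); the integrand becomes 75r^2cos(θ)^2 + 25, so

    ∬_D (curl F)_z dA = ∫_0^{2π} ∫_0^{6} (75r^2cos(θ)^2 + 25) · r dr dθ.

Inner (r from 0 to 6): 24300cos(θ)^2 + 450.
Outer (θ from 0 to 2π): 25200π.

Therefore ∮_C F · dr = 25200π.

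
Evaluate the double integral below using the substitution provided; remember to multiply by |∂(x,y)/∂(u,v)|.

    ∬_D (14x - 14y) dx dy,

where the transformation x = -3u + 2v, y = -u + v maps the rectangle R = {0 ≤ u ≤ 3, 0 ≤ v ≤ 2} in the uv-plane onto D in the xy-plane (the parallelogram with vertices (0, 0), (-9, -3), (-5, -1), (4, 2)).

Compute the Jacobian determinant of (x, y) with respect to (u, v):

    ∂(x,y)/∂(u,v) = | -3  2 | = (-3)(1) - (2)(-1) = -1.
                   | -1  1 |

Its absolute value is |J| = 1 (the area scaling factor).

Substituting x = -3u + 2v, y = -u + v into the integrand,

    14x - 14y → -28u + 14v,

so the integral becomes

    ∬_R (-28u + 14v) · |J| du dv = ∫_0^3 ∫_0^2 (-28u + 14v) dv du.

Inner (v): 28 - 56u.
Outer (u): -168.

Therefore ∬_D (14x - 14y) dx dy = -168.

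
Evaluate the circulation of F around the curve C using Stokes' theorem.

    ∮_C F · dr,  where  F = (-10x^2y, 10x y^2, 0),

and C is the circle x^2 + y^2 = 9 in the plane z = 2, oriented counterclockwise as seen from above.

Let S be the flat disk x^2 + y^2 ≤ 9 in the plane z = 2, with upward unit normal n̂ = ẑ. By Stokes' theorem,

    ∮_C F · dr = ∬_S (∇ × F) · n̂ dS = ∬_D (curl F)_z dA,

where D is the disk x^2 + y^2 ≤ 9.

Compute the curl of F = (-10x^2y, 10x y^2, 0):
    (∇ × F)_x = ∂F_z/∂y - ∂F_y/∂z = 0,
    (∇ × F)_y = ∂F_x/∂z - ∂F_z/∂x = 0,
    (∇ × F)_z = ∂F_y/∂x - ∂F_x/∂y = 10x^2 + 10y^2.

On z = 2, (curl F)_z = 10x^2 + 10y^2.

Convert to polar (x = r cos θ, y = r sin θ, dA = r dr dθ); the integrand becomes 10r^2, so

    ∬_D (curl F)_z dA = ∫_0^{2π} ∫_0^{3} (10r^2) · r dr dθ.

Inner (r from 0 to 3): 405/2.
Outer (θ from 0 to 2π): 405π.

Therefore ∮_C F · dr = 405π.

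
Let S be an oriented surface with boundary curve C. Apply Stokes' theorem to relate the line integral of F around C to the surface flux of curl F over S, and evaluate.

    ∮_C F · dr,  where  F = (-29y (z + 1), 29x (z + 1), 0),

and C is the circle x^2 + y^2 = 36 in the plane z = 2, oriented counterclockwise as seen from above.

Let S be the flat disk x^2 + y^2 ≤ 36 in the plane z = 2, with upward unit normal n̂ = ẑ. By Stokes' theorem,

    ∮_C F · dr = ∬_S (∇ × F) · n̂ dS = ∬_D (curl F)_z dA,

where D is the disk x^2 + y^2 ≤ 36.

Compute the curl of F = (-29y (z + 1), 29x (z + 1), 0):
    (∇ × F)_x = ∂F_z/∂y - ∂F_y/∂z = -29x,
    (∇ × F)_y = ∂F_x/∂z - ∂F_z/∂x = -29y,
    (∇ × F)_z = ∂F_y/∂x - ∂F_x/∂y = 58z + 58.

On z = 2, (curl F)_z = 174.

Convert to polar (x = r cos θ, y = r sin θ, dA = r dr dθ); the integrand becomes 174, so

    ∬_D (curl F)_z dA = ∫_0^{2π} ∫_0^{6} (174) · r dr dθ.

Inner (r from 0 to 6): 3132.
Outer (θ from 0 to 2π): 6264π.

Therefore ∮_C F · dr = 6264π.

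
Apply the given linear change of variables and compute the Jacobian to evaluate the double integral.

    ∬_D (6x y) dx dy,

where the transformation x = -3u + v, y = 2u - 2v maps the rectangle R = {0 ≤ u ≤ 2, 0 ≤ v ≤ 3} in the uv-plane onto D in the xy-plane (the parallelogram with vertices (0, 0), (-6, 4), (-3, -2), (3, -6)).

Compute the Jacobian determinant of (x, y) with respect to (u, v):

    ∂(x,y)/∂(u,v) = | -3  1 | = (-3)(-2) - (1)(2) = 4.
                   | 2  -2 |

Its absolute value is |J| = 4 (the area scaling factor).

Substituting x = -3u + v, y = 2u - 2v into the integrand,

    6x y → -36u^2 + 48u v - 12v^2,

so the integral becomes

    ∬_R (-36u^2 + 48u v - 12v^2) · |J| du dv = ∫_0^2 ∫_0^3 (-144u^2 + 192u v - 48v^2) dv du.

Inner (v): -432u^2 + 864u - 432.
Outer (u): -288.

Therefore ∬_D (6x y) dx dy = -288.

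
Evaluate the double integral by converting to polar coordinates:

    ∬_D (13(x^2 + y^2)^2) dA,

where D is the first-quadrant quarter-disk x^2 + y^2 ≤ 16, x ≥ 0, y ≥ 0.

The region D is 0 ≤ r ≤ 4, 0 ≤ θ ≤ π/2 in polar coordinates, where x = r cos(θ), y = r sin(θ), and dA = r dr dθ.

Under the substitution, the integrand becomes 13r^4, so

    ∬_D (13(x^2 + y^2)^2) dA = ∫_{0}^{π/2} ∫_{0}^{4} (13r^4) · r dr dθ.

Inner integral (in r): ∫_{0}^{4} (13r^4) · r dr = 26624/3.

Outer integral (in θ): ∫_{0}^{π/2} (26624/3) dθ = 13312π/3.

Therefore ∬_D (13(x^2 + y^2)^2) dA = 13312π/3.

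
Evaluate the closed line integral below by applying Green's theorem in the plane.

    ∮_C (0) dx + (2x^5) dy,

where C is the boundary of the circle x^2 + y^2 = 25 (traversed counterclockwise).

Green's theorem converts the closed line integral into a double integral over the enclosed region D:

    ∮_C P dx + Q dy = ∬_D (∂Q/∂x - ∂P/∂y) dA.

Here P = 0, Q = 2x^5, so

    ∂Q/∂x = 10x^4,    ∂P/∂y = 0,
    ∂Q/∂x - ∂P/∂y = 10x^4.

D is the region x^2 + y^2 ≤ 25. Evaluating the double integral:

In polar coordinates (x = r cos θ, y = r sin θ, dA = r dr dθ) the integrand becomes 10r^4cos(θ)^4, so

    ∬_D (10x^4) dA = ∫_0^{2π} ∫_0^{5} (10r^4cos(θ)^4) · r dr dθ.

Inner (r from 0 to 5): 78125cos(θ)^4/3.
Outer (θ from 0 to 2π): 78125π/4.

Therefore ∮_C P dx + Q dy = 78125π/4.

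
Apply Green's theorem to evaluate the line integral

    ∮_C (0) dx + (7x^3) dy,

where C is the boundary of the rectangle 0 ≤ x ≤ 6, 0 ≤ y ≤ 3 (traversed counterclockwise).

Green's theorem converts the closed line integral into a double integral over the enclosed region D:

    ∮_C P dx + Q dy = ∬_D (∂Q/∂x - ∂P/∂y) dA.

Here P = 0, Q = 7x^3, so

    ∂Q/∂x = 21x^2,    ∂P/∂y = 0,
    ∂Q/∂x - ∂P/∂y = 21x^2.

D is the region 0 ≤ x ≤ 6, 0 ≤ y ≤ 3. Evaluating the double integral:

    ∬_D (21x^2) dA = ∫_0^{6} ∫_0^{3} (21x^2) dy dx.

Inner (y from 0 to 3): 63x^2.
Outer (x from 0 to 6): 4536.

Therefore ∮_C P dx + Q dy = 4536.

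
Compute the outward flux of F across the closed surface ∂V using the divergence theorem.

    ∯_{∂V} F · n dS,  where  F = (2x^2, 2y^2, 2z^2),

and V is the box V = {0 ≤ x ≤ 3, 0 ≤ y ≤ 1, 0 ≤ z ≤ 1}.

By the divergence theorem,

    ∯_{∂V} F · n dS = ∭_V (∇ · F) dV.

Compute the divergence:
    ∇ · F = ∂F_x/∂x + ∂F_y/∂y + ∂F_z/∂z = 4x + 4y + 4z.

V is a rectangular box, so dV = dx dy dz with 0 ≤ x ≤ 3, 0 ≤ y ≤ 1, 0 ≤ z ≤ 1.

Integrate (4x + 4y + 4z) over V as an iterated integral:

    ∭_V (∇·F) dV = ∫_0^{3} ∫_0^{1} ∫_0^{1} (4x + 4y + 4z) dz dy dx.

Inner (z from 0 to 1): 4x + 4y + 2.
Middle (y from 0 to 1): 4x + 4.
Outer (x from 0 to 3): 30.

Therefore ∯_{∂V} F · n dS = 30.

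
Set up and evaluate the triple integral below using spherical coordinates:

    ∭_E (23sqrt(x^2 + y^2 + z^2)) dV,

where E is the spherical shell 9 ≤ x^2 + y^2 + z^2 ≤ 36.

In spherical coordinates, x = ρ sin(φ) cos(θ), y = ρ sin(φ) sin(θ), z = ρ cos(φ), and dV = ρ^2 sin(φ) dρ dφ dθ.

The integrand becomes 23ρ, so

    ∭_E (23sqrt(x^2 + y^2 + z^2)) dV = ∫_{0}^{2π} ∫_{0}^{π} ∫_{3}^{6} (23ρ) · ρ^2 sin(φ) dρ dφ dθ.

Inner (ρ): 27945sin(φ)/4.
Middle (φ): 27945/2.
Outer (θ): 27945π.

Therefore the triple integral equals 27945π.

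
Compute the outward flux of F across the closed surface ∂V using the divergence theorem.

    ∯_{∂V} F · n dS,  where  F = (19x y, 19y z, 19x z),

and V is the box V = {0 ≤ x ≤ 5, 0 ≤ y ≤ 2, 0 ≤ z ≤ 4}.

By the divergence theorem,

    ∯_{∂V} F · n dS = ∭_V (∇ · F) dV.

Compute the divergence:
    ∇ · F = ∂F_x/∂x + ∂F_y/∂y + ∂F_z/∂z = 19y + 19z + 19x = 19x + 19y + 19z.

V is a rectangular box, so dV = dx dy dz with 0 ≤ x ≤ 5, 0 ≤ y ≤ 2, 0 ≤ z ≤ 4.

Integrate (19x + 19y + 19z) over V as an iterated integral:

    ∭_V (∇·F) dV = ∫_0^{5} ∫_0^{2} ∫_0^{4} (19x + 19y + 19z) dz dy dx.

Inner (z from 0 to 4): 76x + 76y + 152.
Middle (y from 0 to 2): 152x + 456.
Outer (x from 0 to 5): 4180.

Therefore ∯_{∂V} F · n dS = 4180.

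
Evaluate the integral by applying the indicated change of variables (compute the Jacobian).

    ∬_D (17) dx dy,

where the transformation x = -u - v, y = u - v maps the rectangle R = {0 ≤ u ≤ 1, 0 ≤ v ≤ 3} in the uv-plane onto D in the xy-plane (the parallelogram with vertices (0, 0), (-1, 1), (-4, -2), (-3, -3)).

Compute the Jacobian determinant of (x, y) with respect to (u, v):

    ∂(x,y)/∂(u,v) = | -1  -1 | = (-1)(-1) - (-1)(1) = 2.
                   | 1  -1 |

Its absolute value is |J| = 2 (the area scaling factor).

Substituting x = -u - v, y = u - v into the integrand,

    17 → 17,

so the integral becomes

    ∬_R (17) · |J| du dv = ∫_0^1 ∫_0^3 (34) dv du.

Inner (v): 102.
Outer (u): 102.

Therefore ∬_D (17) dx dy = 102.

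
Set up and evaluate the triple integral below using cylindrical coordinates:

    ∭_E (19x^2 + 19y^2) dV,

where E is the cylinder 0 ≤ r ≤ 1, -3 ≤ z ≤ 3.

In cylindrical coordinates, x = r cos(θ), y = r sin(θ), z = z, and dV = r dr dθ dz.

The integrand becomes 19r^2, so

    ∭_E (19x^2 + 19y^2) dV = ∫_{0}^{2π} ∫_{0}^{1} ∫_{-3}^{3} (19r^2) · r dz dr dθ.

Inner (z): 114r^3.
Middle (r from 0 to 1): 57/2.
Outer (θ): 57π.

Therefore the triple integral equals 57π.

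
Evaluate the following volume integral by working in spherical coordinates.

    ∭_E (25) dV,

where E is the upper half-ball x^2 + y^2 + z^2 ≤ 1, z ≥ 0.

In spherical coordinates, x = ρ sin(φ) cos(θ), y = ρ sin(φ) sin(θ), z = ρ cos(φ), and dV = ρ^2 sin(φ) dρ dφ dθ.

The integrand becomes 25, so

    ∭_E (25) dV = ∫_{0}^{2π} ∫_{0}^{π/2} ∫_{0}^{1} (25) · ρ^2 sin(φ) dρ dφ dθ.

Inner (ρ): 25sin(φ)/3.
Middle (φ): 25/3.
Outer (θ): 50π/3.

Therefore the triple integral equals 50π/3.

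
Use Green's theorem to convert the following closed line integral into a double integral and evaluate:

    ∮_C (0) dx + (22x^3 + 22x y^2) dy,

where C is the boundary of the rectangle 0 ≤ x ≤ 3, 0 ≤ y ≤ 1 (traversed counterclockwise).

Green's theorem converts the closed line integral into a double integral over the enclosed region D:

    ∮_C P dx + Q dy = ∬_D (∂Q/∂x - ∂P/∂y) dA.

Here P = 0, Q = 22x^3 + 22x y^2, so

    ∂Q/∂x = 66x^2 + 22y^2,    ∂P/∂y = 0,
    ∂Q/∂x - ∂P/∂y = 66x^2 + 22y^2.

D is the region 0 ≤ x ≤ 3, 0 ≤ y ≤ 1. Evaluating the double integral:

    ∬_D (66x^2 + 22y^2) dA = ∫_0^{3} ∫_0^{1} (66x^2 + 22y^2) dy dx.

Inner (y from 0 to 1): 66x^2 + 22/3.
Outer (x from 0 to 3): 616.

Therefore ∮_C P dx + Q dy = 616.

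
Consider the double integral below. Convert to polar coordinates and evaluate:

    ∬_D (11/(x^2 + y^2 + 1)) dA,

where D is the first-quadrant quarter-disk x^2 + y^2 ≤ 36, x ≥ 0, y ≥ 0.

The region D is 0 ≤ r ≤ 6, 0 ≤ θ ≤ π/2 in polar coordinates, where x = r cos(θ), y = r sin(θ), and dA = r dr dθ.

Under the substitution, the integrand becomes 11/(r^2 + 1), so

    ∬_D (11/(x^2 + y^2 + 1)) dA = ∫_{0}^{π/2} ∫_{0}^{6} (11/(r^2 + 1)) · r dr dθ.

Inner integral (in r): ∫_{0}^{6} (11/(r^2 + 1)) · r dr = 11log(37)/2.

Outer integral (in θ): ∫_{0}^{π/2} (11log(37)/2) dθ = 11π log(37)/4.

Therefore ∬_D (11/(x^2 + y^2 + 1)) dA = 11π log(37)/4.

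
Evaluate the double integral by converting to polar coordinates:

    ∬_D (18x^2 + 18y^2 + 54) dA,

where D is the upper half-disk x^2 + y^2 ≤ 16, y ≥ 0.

The region D is 0 ≤ r ≤ 4, 0 ≤ θ ≤ π in polar coordinates, where x = r cos(θ), y = r sin(θ), and dA = r dr dθ.

Under the substitution, the integrand becomes 18r^2 + 54, so

    ∬_D (18x^2 + 18y^2 + 54) dA = ∫_{0}^{π} ∫_{0}^{4} (18r^2 + 54) · r dr dθ.

Inner integral (in r): ∫_{0}^{4} (18r^2 + 54) · r dr = 1584.

Outer integral (in θ): ∫_{0}^{π} (1584) dθ = 1584π.

Therefore ∬_D (18x^2 + 18y^2 + 54) dA = 1584π.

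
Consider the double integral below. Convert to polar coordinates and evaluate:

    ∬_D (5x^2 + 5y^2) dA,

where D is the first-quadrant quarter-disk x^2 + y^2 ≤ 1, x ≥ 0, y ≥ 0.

The region D is 0 ≤ r ≤ 1, 0 ≤ θ ≤ π/2 in polar coordinates, where x = r cos(θ), y = r sin(θ), and dA = r dr dθ.

Under the substitution, the integrand becomes 5r^2, so

    ∬_D (5x^2 + 5y^2) dA = ∫_{0}^{π/2} ∫_{0}^{1} (5r^2) · r dr dθ.

Inner integral (in r): ∫_{0}^{1} (5r^2) · r dr = 5/4.

Outer integral (in θ): ∫_{0}^{π/2} (5/4) dθ = 5π/8.

Therefore ∬_D (5x^2 + 5y^2) dA = 5π/8.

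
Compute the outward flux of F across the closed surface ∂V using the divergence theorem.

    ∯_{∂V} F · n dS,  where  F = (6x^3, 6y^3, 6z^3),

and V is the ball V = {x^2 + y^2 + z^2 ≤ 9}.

By the divergence theorem,

    ∯_{∂V} F · n dS = ∭_V (∇ · F) dV.

Compute the divergence:
    ∇ · F = ∂F_x/∂x + ∂F_y/∂y + ∂F_z/∂z = 18x^2 + 18y^2 + 18z^2.

In spherical coordinates, x = ρ sin(φ) cos(θ), y = ρ sin(φ) sin(θ), z = ρ cos(φ), dV = ρ^2 sin(φ) dρ dφ dθ, with 0 ≤ ρ ≤ 3, 0 ≤ φ ≤ π, 0 ≤ θ ≤ 2π.

The integrand, after substitution and multiplying by the volume element, becomes (18ρ^2) · ρ^2 sin(φ), so

    ∭_V (∇·F) dV = ∫_0^{2π} ∫_0^{π} ∫_0^{3} (18ρ^2) · ρ^2 sin(φ) dρ dφ dθ.

Inner (ρ from 0 to 3): 4374sin(φ)/5.
Middle (φ from 0 to π): 8748/5.
Outer (θ from 0 to 2π): 17496π/5.

Therefore ∯_{∂V} F · n dS = 17496π/5.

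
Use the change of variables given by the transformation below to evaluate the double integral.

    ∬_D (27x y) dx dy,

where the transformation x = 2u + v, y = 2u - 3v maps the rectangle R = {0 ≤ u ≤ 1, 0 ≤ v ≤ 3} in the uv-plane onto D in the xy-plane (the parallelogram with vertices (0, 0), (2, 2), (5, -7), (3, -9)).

Compute the Jacobian determinant of (x, y) with respect to (u, v):

    ∂(x,y)/∂(u,v) = | 2  1 | = (2)(-3) - (1)(2) = -8.
                   | 2  -3 |

Its absolute value is |J| = 8 (the area scaling factor).

Substituting x = 2u + v, y = 2u - 3v into the integrand,

    27x y → 108u^2 - 108u v - 81v^2,

so the integral becomes

    ∬_R (108u^2 - 108u v - 81v^2) · |J| du dv = ∫_0^1 ∫_0^3 (864u^2 - 864u v - 648v^2) dv du.

Inner (v): 2592u^2 - 3888u - 5832.
Outer (u): -6912.

Therefore ∬_D (27x y) dx dy = -6912.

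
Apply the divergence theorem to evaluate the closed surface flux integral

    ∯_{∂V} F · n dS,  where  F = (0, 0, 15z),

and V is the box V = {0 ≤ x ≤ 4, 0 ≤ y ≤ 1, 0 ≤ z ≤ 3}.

By the divergence theorem,

    ∯_{∂V} F · n dS = ∭_V (∇ · F) dV.

Compute the divergence:
    ∇ · F = ∂F_x/∂x + ∂F_y/∂y + ∂F_z/∂z = 0 + 0 + 15 = 15.

V is a rectangular box, so dV = dx dy dz with 0 ≤ x ≤ 4, 0 ≤ y ≤ 1, 0 ≤ z ≤ 3.

Integrate (15) over V as an iterated integral:

    ∭_V (∇·F) dV = ∫_0^{4} ∫_0^{1} ∫_0^{3} (15) dz dy dx.

Inner (z from 0 to 3): 45.
Middle (y from 0 to 1): 45.
Outer (x from 0 to 4): 180.

Therefore ∯_{∂V} F · n dS = 180.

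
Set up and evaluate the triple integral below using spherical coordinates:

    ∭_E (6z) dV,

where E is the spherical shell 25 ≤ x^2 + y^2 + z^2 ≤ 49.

In spherical coordinates, x = ρ sin(φ) cos(θ), y = ρ sin(φ) sin(θ), z = ρ cos(φ), and dV = ρ^2 sin(φ) dρ dφ dθ.

The integrand becomes 6ρ cos(φ), so

    ∭_E (6z) dV = ∫_{0}^{2π} ∫_{0}^{π} ∫_{5}^{7} (6ρ cos(φ)) · ρ^2 sin(φ) dρ dφ dθ.

Inner (ρ): 1332sin(2φ).
Middle (φ): 0.
Outer (θ): 0.

Therefore the triple integral equals 0.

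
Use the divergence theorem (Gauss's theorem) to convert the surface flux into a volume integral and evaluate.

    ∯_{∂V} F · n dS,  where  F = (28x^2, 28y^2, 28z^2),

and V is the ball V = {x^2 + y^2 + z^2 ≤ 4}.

By the divergence theorem,

    ∯_{∂V} F · n dS = ∭_V (∇ · F) dV.

Compute the divergence:
    ∇ · F = ∂F_x/∂x + ∂F_y/∂y + ∂F_z/∂z = 56x + 56y + 56z.

In spherical coordinates, x = ρ sin(φ) cos(θ), y = ρ sin(φ) sin(θ), z = ρ cos(φ), dV = ρ^2 sin(φ) dρ dφ dθ, with 0 ≤ ρ ≤ 2, 0 ≤ φ ≤ π, 0 ≤ θ ≤ 2π.

The integrand, after substitution and multiplying by the volume element, becomes (56ρ (sqrt(2)sin(φ)sin(θ + π/4) + cos(φ))) · ρ^2 sin(φ), so

    ∭_V (∇·F) dV = ∫_0^{2π} ∫_0^{π} ∫_0^{2} (56ρ (sqrt(2)sin(φ)sin(θ + π/4) + cos(φ))) · ρ^2 sin(φ) dρ dφ dθ.

Inner (ρ from 0 to 2): 224(sqrt(2)sin(φ)sin(θ + π/4) + cos(φ))sin(φ).
Middle (φ from 0 to π): 112sqrt(2)π sin(θ + π/4).
Outer (θ from 0 to 2π): 0.

Therefore ∯_{∂V} F · n dS = 0.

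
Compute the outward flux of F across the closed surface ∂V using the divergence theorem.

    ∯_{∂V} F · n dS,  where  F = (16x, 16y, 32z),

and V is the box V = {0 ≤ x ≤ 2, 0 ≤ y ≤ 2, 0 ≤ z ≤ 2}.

By the divergence theorem,

    ∯_{∂V} F · n dS = ∭_V (∇ · F) dV.

Compute the divergence:
    ∇ · F = ∂F_x/∂x + ∂F_y/∂y + ∂F_z/∂z = 16 + 16 + 32 = 64.

V is a rectangular box, so dV = dx dy dz with 0 ≤ x ≤ 2, 0 ≤ y ≤ 2, 0 ≤ z ≤ 2.

Integrate (64) over V as an iterated integral:

    ∭_V (∇·F) dV = ∫_0^{2} ∫_0^{2} ∫_0^{2} (64) dz dy dx.

Inner (z from 0 to 2): 128.
Middle (y from 0 to 2): 256.
Outer (x from 0 to 2): 512.

Therefore ∯_{∂V} F · n dS = 512.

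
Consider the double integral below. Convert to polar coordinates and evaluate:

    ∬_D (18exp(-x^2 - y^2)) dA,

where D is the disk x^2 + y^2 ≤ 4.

The region D is 0 ≤ r ≤ 2, 0 ≤ θ ≤ 2π in polar coordinates, where x = r cos(θ), y = r sin(θ), and dA = r dr dθ.

Under the substitution, the integrand becomes 18exp(-r^2), so

    ∬_D (18exp(-x^2 - y^2)) dA = ∫_{0}^{2π} ∫_{0}^{2} (18exp(-r^2)) · r dr dθ.

Inner integral (in r): ∫_{0}^{2} (18exp(-r^2)) · r dr = 9 - 9exp(-4).

Outer integral (in θ): ∫_{0}^{2π} (9 - 9exp(-4)) dθ = -18π exp(-4) + 18π.

Therefore ∬_D (18exp(-x^2 - y^2)) dA = -18π exp(-4) + 18π.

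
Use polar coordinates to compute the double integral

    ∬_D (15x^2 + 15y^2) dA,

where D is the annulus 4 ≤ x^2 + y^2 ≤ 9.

The region D is 2 ≤ r ≤ 3, 0 ≤ θ ≤ 2π in polar coordinates, where x = r cos(θ), y = r sin(θ), and dA = r dr dθ.

Under the substitution, the integrand becomes 15r^2, so

    ∬_D (15x^2 + 15y^2) dA = ∫_{0}^{2π} ∫_{2}^{3} (15r^2) · r dr dθ.

Inner integral (in r): ∫_{2}^{3} (15r^2) · r dr = 975/4.

Outer integral (in θ): ∫_{0}^{2π} (975/4) dθ = 975π/2.

Therefore ∬_D (15x^2 + 15y^2) dA = 975π/2.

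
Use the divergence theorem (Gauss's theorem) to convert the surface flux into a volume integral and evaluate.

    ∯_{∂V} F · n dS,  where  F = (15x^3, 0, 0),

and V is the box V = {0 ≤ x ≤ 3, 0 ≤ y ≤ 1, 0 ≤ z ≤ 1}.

By the divergence theorem,

    ∯_{∂V} F · n dS = ∭_V (∇ · F) dV.

Compute the divergence:
    ∇ · F = ∂F_x/∂x + ∂F_y/∂y + ∂F_z/∂z = 45x^2 + 0 + 0 = 45x^2.

V is a rectangular box, so dV = dx dy dz with 0 ≤ x ≤ 3, 0 ≤ y ≤ 1, 0 ≤ z ≤ 1.

Integrate (45x^2) over V as an iterated integral:

    ∭_V (∇·F) dV = ∫_0^{3} ∫_0^{1} ∫_0^{1} (45x^2) dz dy dx.

Inner (z from 0 to 1): 45x^2.
Middle (y from 0 to 1): 45x^2.
Outer (x from 0 to 3): 405.

Therefore ∯_{∂V} F · n dS = 405.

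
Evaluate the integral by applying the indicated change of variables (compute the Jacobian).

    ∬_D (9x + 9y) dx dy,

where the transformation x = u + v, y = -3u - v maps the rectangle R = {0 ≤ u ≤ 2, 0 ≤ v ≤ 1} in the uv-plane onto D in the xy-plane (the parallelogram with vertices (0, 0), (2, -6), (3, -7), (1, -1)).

Compute the Jacobian determinant of (x, y) with respect to (u, v):

    ∂(x,y)/∂(u,v) = | 1  1 | = (1)(-1) - (1)(-3) = 2.
                   | -3  -1 |

Its absolute value is |J| = 2 (the area scaling factor).

Substituting x = u + v, y = -3u - v into the integrand,

    9x + 9y → -18u,

so the integral becomes

    ∬_R (-18u) · |J| du dv = ∫_0^2 ∫_0^1 (-36u) dv du.

Inner (v): -36u.
Outer (u): -72.

Therefore ∬_D (9x + 9y) dx dy = -72.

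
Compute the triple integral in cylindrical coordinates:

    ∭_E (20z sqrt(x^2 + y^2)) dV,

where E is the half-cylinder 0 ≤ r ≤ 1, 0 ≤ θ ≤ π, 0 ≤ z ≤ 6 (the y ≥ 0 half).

In cylindrical coordinates, x = r cos(θ), y = r sin(θ), z = z, and dV = r dr dθ dz.

The integrand becomes 20r z, so

    ∭_E (20z sqrt(x^2 + y^2)) dV = ∫_{0}^{π} ∫_{0}^{1} ∫_{0}^{6} (20r z) · r dz dr dθ.

Inner (z): 360r^2.
Middle (r from 0 to 1): 120.
Outer (θ): 120π.

Therefore the triple integral equals 120π.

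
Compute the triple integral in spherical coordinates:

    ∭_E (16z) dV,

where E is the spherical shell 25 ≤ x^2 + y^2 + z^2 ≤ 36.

In spherical coordinates, x = ρ sin(φ) cos(θ), y = ρ sin(φ) sin(θ), z = ρ cos(φ), and dV = ρ^2 sin(φ) dρ dφ dθ.

The integrand becomes 16ρ cos(φ), so

    ∭_E (16z) dV = ∫_{0}^{2π} ∫_{0}^{π} ∫_{5}^{6} (16ρ cos(φ)) · ρ^2 sin(φ) dρ dφ dθ.

Inner (ρ): 1342sin(2φ).
Middle (φ): 0.
Outer (θ): 0.

Therefore the triple integral equals 0.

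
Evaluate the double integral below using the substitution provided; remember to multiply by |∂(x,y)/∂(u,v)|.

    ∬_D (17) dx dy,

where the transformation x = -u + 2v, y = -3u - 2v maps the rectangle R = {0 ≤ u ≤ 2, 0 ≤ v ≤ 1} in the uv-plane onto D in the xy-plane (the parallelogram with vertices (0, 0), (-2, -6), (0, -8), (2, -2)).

Compute the Jacobian determinant of (x, y) with respect to (u, v):

    ∂(x,y)/∂(u,v) = | -1  2 | = (-1)(-2) - (2)(-3) = 8.
                   | -3  -2 |

Its absolute value is |J| = 8 (the area scaling factor).

Substituting x = -u + 2v, y = -3u - 2v into the integrand,

    17 → 17,

so the integral becomes

    ∬_R (17) · |J| du dv = ∫_0^2 ∫_0^1 (136) dv du.

Inner (v): 136.
Outer (u): 272.

Therefore ∬_D (17) dx dy = 272.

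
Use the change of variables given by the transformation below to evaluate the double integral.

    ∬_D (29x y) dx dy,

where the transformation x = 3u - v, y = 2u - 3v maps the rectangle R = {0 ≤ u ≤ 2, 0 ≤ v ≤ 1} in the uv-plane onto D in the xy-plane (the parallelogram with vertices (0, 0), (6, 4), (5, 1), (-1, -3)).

Compute the Jacobian determinant of (x, y) with respect to (u, v):

    ∂(x,y)/∂(u,v) = | 3  -1 | = (3)(-3) - (-1)(2) = -7.
                   | 2  -3 |

Its absolute value is |J| = 7 (the area scaling factor).

Substituting x = 3u - v, y = 2u - 3v into the integrand,

    29x y → 174u^2 - 319u v + 87v^2,

so the integral becomes

    ∬_R (174u^2 - 319u v + 87v^2) · |J| du dv = ∫_0^2 ∫_0^1 (1218u^2 - 2233u v + 609v^2) dv du.

Inner (v): 1218u^2 - 2233u/2 + 203.
Outer (u): 1421.

Therefore ∬_D (29x y) dx dy = 1421.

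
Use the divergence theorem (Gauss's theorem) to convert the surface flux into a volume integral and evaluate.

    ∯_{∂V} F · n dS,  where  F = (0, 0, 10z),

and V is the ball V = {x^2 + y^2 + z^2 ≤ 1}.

By the divergence theorem,

    ∯_{∂V} F · n dS = ∭_V (∇ · F) dV.

Compute the divergence:
    ∇ · F = ∂F_x/∂x + ∂F_y/∂y + ∂F_z/∂z = 0 + 0 + 10 = 10.

In spherical coordinates, x = ρ sin(φ) cos(θ), y = ρ sin(φ) sin(θ), z = ρ cos(φ), dV = ρ^2 sin(φ) dρ dφ dθ, with 0 ≤ ρ ≤ 1, 0 ≤ φ ≤ π, 0 ≤ θ ≤ 2π.

The integrand, after substitution and multiplying by the volume element, becomes (10) · ρ^2 sin(φ), so

    ∭_V (∇·F) dV = ∫_0^{2π} ∫_0^{π} ∫_0^{1} (10) · ρ^2 sin(φ) dρ dφ dθ.

Inner (ρ from 0 to 1): 10sin(φ)/3.
Middle (φ from 0 to π): 20/3.
Outer (θ from 0 to 2π): 40π/3.

Therefore ∯_{∂V} F · n dS = 40π/3.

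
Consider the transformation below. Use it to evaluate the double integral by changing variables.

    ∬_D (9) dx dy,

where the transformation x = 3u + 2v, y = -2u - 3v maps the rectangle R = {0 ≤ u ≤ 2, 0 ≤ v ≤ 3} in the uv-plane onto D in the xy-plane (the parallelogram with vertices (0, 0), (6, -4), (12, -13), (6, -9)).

Compute the Jacobian determinant of (x, y) with respect to (u, v):

    ∂(x,y)/∂(u,v) = | 3  2 | = (3)(-3) - (2)(-2) = -5.
                   | -2  -3 |

Its absolute value is |J| = 5 (the area scaling factor).

Substituting x = 3u + 2v, y = -2u - 3v into the integrand,

    9 → 9,

so the integral becomes

    ∬_R (9) · |J| du dv = ∫_0^2 ∫_0^3 (45) dv du.

Inner (v): 135.
Outer (u): 270.

Therefore ∬_D (9) dx dy = 270.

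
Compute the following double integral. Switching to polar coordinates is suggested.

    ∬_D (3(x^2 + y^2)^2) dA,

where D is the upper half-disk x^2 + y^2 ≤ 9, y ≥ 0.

The region D is 0 ≤ r ≤ 3, 0 ≤ θ ≤ π in polar coordinates, where x = r cos(θ), y = r sin(θ), and dA = r dr dθ.

Under the substitution, the integrand becomes 3r^4, so

    ∬_D (3(x^2 + y^2)^2) dA = ∫_{0}^{π} ∫_{0}^{3} (3r^4) · r dr dθ.

Inner integral (in r): ∫_{0}^{3} (3r^4) · r dr = 729/2.

Outer integral (in θ): ∫_{0}^{π} (729/2) dθ = 729π/2.

Therefore ∬_D (3(x^2 + y^2)^2) dA = 729π/2.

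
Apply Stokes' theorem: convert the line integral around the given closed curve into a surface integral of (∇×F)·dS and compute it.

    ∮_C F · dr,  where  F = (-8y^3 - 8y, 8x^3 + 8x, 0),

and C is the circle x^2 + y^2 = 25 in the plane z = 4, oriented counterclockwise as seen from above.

Let S be the flat disk x^2 + y^2 ≤ 25 in the plane z = 4, with upward unit normal n̂ = ẑ. By Stokes' theorem,

    ∮_C F · dr = ∬_S (∇ × F) · n̂ dS = ∬_D (curl F)_z dA,

where D is the disk x^2 + y^2 ≤ 25.

Compute the curl of F = (-8y^3 - 8y, 8x^3 + 8x, 0):
    (∇ × F)_x = ∂F_z/∂y - ∂F_y/∂z = 0,
    (∇ × F)_y = ∂F_x/∂z - ∂F_z/∂x = 0,
    (∇ × F)_z = ∂F_y/∂x - ∂F_x/∂y = 24x^2 + 24y^2 + 16.

On z = 4, (curl F)_z = 24x^2 + 24y^2 + 16.

Convert to polar (x = r cos θ, y = r sin θ, dA = r dr dθ); the integrand becomes 24r^2 + 16, so

    ∬_D (curl F)_z dA = ∫_0^{2π} ∫_0^{5} (24r^2 + 16) · r dr dθ.

Inner (r from 0 to 5): 3950.
Outer (θ from 0 to 2π): 7900π.

Therefore ∮_C F · dr = 7900π.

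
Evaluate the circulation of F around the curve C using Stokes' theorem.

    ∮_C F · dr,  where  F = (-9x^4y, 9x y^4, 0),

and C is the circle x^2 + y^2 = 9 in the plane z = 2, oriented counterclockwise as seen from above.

Let S be the flat disk x^2 + y^2 ≤ 9 in the plane z = 2, with upward unit normal n̂ = ẑ. By Stokes' theorem,

    ∮_C F · dr = ∬_S (∇ × F) · n̂ dS = ∬_D (curl F)_z dA,

where D is the disk x^2 + y^2 ≤ 9.

Compute the curl of F = (-9x^4y, 9x y^4, 0):
    (∇ × F)_x = ∂F_z/∂y - ∂F_y/∂z = 0,
    (∇ × F)_y = ∂F_x/∂z - ∂F_z/∂x = 0,
    (∇ × F)_z = ∂F_y/∂x - ∂F_x/∂y = 9x^4 + 9y^4.

On z = 2, (curl F)_z = 9x^4 + 9y^4.

Convert to polar (x = r cos θ, y = r sin θ, dA = r dr dθ); the integrand becomes 9r^4(sin(θ)^4 + cos(θ)^4), so

    ∬_D (curl F)_z dA = ∫_0^{2π} ∫_0^{3} (9r^4(sin(θ)^4 + cos(θ)^4)) · r dr dθ.

Inner (r from 0 to 3): 2187sin(θ)^4/2 + 2187cos(θ)^4/2.
Outer (θ from 0 to 2π): 6561π/4.

Therefore ∮_C F · dr = 6561π/4.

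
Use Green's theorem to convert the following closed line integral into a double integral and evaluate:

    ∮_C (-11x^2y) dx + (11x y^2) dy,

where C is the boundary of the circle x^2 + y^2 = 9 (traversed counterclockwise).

Green's theorem converts the closed line integral into a double integral over the enclosed region D:

    ∮_C P dx + Q dy = ∬_D (∂Q/∂x - ∂P/∂y) dA.

Here P = -11x^2y, Q = 11x y^2, so

    ∂Q/∂x = 11y^2,    ∂P/∂y = -11x^2,
    ∂Q/∂x - ∂P/∂y = 11x^2 + 11y^2.

D is the region x^2 + y^2 ≤ 9. Evaluating the double integral:

In polar coordinates (x = r cos θ, y = r sin θ, dA = r dr dθ) the integrand becomes 11r^2, so

    ∬_D (11x^2 + 11y^2) dA = ∫_0^{2π} ∫_0^{3} (11r^2) · r dr dθ.

Inner (r from 0 to 3): 891/4.
Outer (θ from 0 to 2π): 891π/2.

Therefore ∮_C P dx + Q dy = 891π/2.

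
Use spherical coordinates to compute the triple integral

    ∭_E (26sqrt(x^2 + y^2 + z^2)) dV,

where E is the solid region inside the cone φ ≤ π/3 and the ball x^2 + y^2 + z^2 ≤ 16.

In spherical coordinates, x = ρ sin(φ) cos(θ), y = ρ sin(φ) sin(θ), z = ρ cos(φ), and dV = ρ^2 sin(φ) dρ dφ dθ.

The integrand becomes 26ρ, so

    ∭_E (26sqrt(x^2 + y^2 + z^2)) dV = ∫_{0}^{2π} ∫_{0}^{π/3} ∫_{0}^{4} (26ρ) · ρ^2 sin(φ) dρ dφ dθ.

Inner (ρ): 1664sin(φ).
Middle (φ): 832.
Outer (θ): 1664π.

Therefore the triple integral equals 1664π.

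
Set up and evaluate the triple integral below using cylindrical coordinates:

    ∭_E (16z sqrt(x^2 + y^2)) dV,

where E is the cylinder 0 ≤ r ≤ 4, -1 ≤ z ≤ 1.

In cylindrical coordinates, x = r cos(θ), y = r sin(θ), z = z, and dV = r dr dθ dz.

The integrand becomes 16r z, so

    ∭_E (16z sqrt(x^2 + y^2)) dV = ∫_{0}^{2π} ∫_{0}^{4} ∫_{-1}^{1} (16r z) · r dz dr dθ.

Inner (z): 0.
Middle (r from 0 to 4): 0.
Outer (θ): 0.

Therefore the triple integral equals 0.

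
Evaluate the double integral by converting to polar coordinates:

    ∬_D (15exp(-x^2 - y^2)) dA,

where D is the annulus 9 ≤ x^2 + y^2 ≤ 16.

The region D is 3 ≤ r ≤ 4, 0 ≤ θ ≤ 2π in polar coordinates, where x = r cos(θ), y = r sin(θ), and dA = r dr dθ.

Under the substitution, the integrand becomes 15exp(-r^2), so

    ∬_D (15exp(-x^2 - y^2)) dA = ∫_{0}^{2π} ∫_{3}^{4} (15exp(-r^2)) · r dr dθ.

Inner integral (in r): ∫_{3}^{4} (15exp(-r^2)) · r dr = -(15 - 15exp(7))exp(-16)/2.

Outer integral (in θ): ∫_{0}^{2π} (-(15 - 15exp(7))exp(-16)/2) dθ = -15π (1 - exp(7))exp(-16).

Therefore ∬_D (15exp(-x^2 - y^2)) dA = -15π (1 - exp(7))exp(-16).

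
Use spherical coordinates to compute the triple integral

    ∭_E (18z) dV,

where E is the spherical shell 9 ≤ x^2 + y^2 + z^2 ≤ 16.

In spherical coordinates, x = ρ sin(φ) cos(θ), y = ρ sin(φ) sin(θ), z = ρ cos(φ), and dV = ρ^2 sin(φ) dρ dφ dθ.

The integrand becomes 18ρ cos(φ), so

    ∭_E (18z) dV = ∫_{0}^{2π} ∫_{0}^{π} ∫_{3}^{4} (18ρ cos(φ)) · ρ^2 sin(φ) dρ dφ dθ.

Inner (ρ): 1575sin(2φ)/4.
Middle (φ): 0.
Outer (θ): 0.

Therefore the triple integral equals 0.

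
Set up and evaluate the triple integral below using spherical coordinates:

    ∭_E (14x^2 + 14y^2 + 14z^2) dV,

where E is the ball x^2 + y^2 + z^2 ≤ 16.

In spherical coordinates, x = ρ sin(φ) cos(θ), y = ρ sin(φ) sin(θ), z = ρ cos(φ), and dV = ρ^2 sin(φ) dρ dφ dθ.

The integrand becomes 14ρ^2, so

    ∭_E (14x^2 + 14y^2 + 14z^2) dV = ∫_{0}^{2π} ∫_{0}^{π} ∫_{0}^{4} (14ρ^2) · ρ^2 sin(φ) dρ dφ dθ.

Inner (ρ): 14336sin(φ)/5.
Middle (φ): 28672/5.
Outer (θ): 57344π/5.

Therefore the triple integral equals 57344π/5.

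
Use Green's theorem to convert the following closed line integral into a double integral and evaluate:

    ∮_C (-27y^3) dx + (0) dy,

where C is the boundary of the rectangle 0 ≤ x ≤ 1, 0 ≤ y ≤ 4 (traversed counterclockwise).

Green's theorem converts the closed line integral into a double integral over the enclosed region D:

    ∮_C P dx + Q dy = ∬_D (∂Q/∂x - ∂P/∂y) dA.

Here P = -27y^3, Q = 0, so

    ∂Q/∂x = 0,    ∂P/∂y = -81y^2,
    ∂Q/∂x - ∂P/∂y = 81y^2.

D is the region 0 ≤ x ≤ 1, 0 ≤ y ≤ 4. Evaluating the double integral:

    ∬_D (81y^2) dA = ∫_0^{1} ∫_0^{4} (81y^2) dy dx.

Inner (y from 0 to 4): 1728.
Outer (x from 0 to 1): 1728.

Therefore ∮_C P dx + Q dy = 1728.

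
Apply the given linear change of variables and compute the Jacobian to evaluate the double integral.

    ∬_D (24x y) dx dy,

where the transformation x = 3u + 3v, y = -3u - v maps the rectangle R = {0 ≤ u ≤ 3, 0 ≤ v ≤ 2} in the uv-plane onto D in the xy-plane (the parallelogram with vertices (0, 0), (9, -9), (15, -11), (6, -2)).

Compute the Jacobian determinant of (x, y) with respect to (u, v):

    ∂(x,y)/∂(u,v) = | 3  3 | = (3)(-1) - (3)(-3) = 6.
                   | -3  -1 |

Its absolute value is |J| = 6 (the area scaling factor).

Substituting x = 3u + 3v, y = -3u - v into the integrand,

    24x y → -216u^2 - 288u v - 72v^2,

so the integral becomes

    ∬_R (-216u^2 - 288u v - 72v^2) · |J| du dv = ∫_0^3 ∫_0^2 (-1296u^2 - 1728u v - 432v^2) dv du.

Inner (v): -2592u^2 - 3456u - 1152.
Outer (u): -42336.

Therefore ∬_D (24x y) dx dy = -42336.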